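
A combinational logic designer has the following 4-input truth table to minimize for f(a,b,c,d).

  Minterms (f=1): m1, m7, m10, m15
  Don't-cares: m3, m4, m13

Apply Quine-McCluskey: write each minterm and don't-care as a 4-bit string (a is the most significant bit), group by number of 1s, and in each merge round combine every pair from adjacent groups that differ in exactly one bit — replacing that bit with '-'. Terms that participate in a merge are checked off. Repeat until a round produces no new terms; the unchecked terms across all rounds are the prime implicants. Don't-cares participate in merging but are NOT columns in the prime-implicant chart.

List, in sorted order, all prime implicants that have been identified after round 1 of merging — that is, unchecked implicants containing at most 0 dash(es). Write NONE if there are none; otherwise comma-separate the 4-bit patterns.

0100, 1010

size-2^0 implicants → 0001(✓)  0011(✓)  0100  0111(✓)  1010  1101(✓)  1111(✓)
size-2^1 implicants → -111  0-11  00-1  11-1
Unchecked terms (primes): -111, 0-11, 00-1, 0100, 1010, 11-1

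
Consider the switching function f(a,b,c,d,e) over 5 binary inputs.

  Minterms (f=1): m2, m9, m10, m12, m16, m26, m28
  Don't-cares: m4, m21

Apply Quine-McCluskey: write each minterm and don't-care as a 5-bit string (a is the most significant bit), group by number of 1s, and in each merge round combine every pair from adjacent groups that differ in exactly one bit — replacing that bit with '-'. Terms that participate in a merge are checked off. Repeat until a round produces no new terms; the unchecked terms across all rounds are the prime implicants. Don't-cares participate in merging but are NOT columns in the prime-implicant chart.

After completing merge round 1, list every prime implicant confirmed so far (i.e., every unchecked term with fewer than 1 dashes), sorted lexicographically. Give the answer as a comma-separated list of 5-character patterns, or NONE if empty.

01001, 10000, 10101

[col 0] 00010*, 00100*, 01001, 01010*, 01100*, 10000, 10101, 11010*, 11100*
[col 1] -1010, -1100, 0-010, 0-100
Prime implicants: -1010, -1100, 0-010, 0-100, 01001, 10000, 10101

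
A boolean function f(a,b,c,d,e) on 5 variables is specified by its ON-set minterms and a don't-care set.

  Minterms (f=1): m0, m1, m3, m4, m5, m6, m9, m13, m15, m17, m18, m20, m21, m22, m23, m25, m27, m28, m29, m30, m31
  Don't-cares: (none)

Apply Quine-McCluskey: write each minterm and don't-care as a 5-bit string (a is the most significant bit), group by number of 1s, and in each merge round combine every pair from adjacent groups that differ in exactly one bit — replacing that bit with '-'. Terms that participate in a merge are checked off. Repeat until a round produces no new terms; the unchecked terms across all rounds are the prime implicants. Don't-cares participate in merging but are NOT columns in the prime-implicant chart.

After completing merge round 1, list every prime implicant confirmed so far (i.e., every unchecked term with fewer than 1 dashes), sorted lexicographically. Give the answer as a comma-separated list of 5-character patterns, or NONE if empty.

NONE

Round 0: 00000✓ 00001✓ 00011✓ 00100✓ 00101✓ 00110✓ 01001✓ 01101✓ 01111✓ 10001✓ 10010✓ 10100✓ 10101✓ 10110✓ 10111✓ 11001✓ 11011✓ 11100✓ 11101✓ 11110✓ 11111✓
Round 1: -0001✓ -0100✓ -0101✓ -0110✓ -1001✓ -1101✓ -1111✓ 0-001✓ 0-101✓ 00-00✓ 00-01✓ 000-1 0000-✓ 001-0✓ 0010-✓ 01-01✓ 011-1✓ 1-001✓ 1-100✓ 1-101✓ 1-110✓ 1-111✓ 10-01✓ 10-10 101-0✓ 101-1✓ 1010-✓ 1011-✓ 11-01✓ 11-11✓ 110-1✓ 111-0✓ 111-1✓ 1110-✓ 1111-✓
Round 2: --001✓ --101✓ -0-01✓ -01-0 -010- -1-01✓ -11-1 0--01✓ 00-0- 1--01✓ 1-1-0✓ 1-1-1✓ 1-10-✓ 1-11-✓ 101--✓ 11--1 111--✓
Round 3: ---01 1-1--
PIs = {---01, -01-0, -010-, -11-1, 00-0-, 000-1, 1-1--, 10-10, 11--1}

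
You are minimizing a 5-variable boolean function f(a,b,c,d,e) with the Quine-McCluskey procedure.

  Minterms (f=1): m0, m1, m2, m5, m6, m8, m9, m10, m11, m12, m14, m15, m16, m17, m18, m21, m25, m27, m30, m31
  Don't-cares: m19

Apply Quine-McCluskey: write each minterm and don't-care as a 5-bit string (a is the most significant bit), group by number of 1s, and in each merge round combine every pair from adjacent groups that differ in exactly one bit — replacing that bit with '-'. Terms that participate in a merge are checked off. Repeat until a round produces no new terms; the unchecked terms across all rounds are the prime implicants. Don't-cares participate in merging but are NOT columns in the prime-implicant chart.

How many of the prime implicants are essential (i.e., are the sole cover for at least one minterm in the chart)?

4

size-2^0 implicants → 00000(✓)  00001(✓)  00010(✓)  00101(✓)  00110(✓)  01000(✓)  01001(✓)  01010(✓)  01011(✓)  01100(✓)  01110(✓)  01111(✓)  10000(✓)  10001(✓)  10010(✓)  10011(✓)  10101(✓)  11001(✓)  11011(✓)  11110(✓)  11111(✓)
size-2^1 implicants → -0000(✓)  -0001(✓)  -0010(✓)  -0101(✓)  -1001(✓)  -1011(✓)  -1110(✓)  -1111(✓)  0-000(✓)  0-001(✓)  0-010(✓)  0-110(✓)  00-01(✓)  00-10(✓)  000-0(✓)  0000-(✓)  01-00(✓)  01-10(✓)  01-11(✓)  010-0(✓)  010-1(✓)  0100-(✓)  0101-(✓)  011-0(✓)  0111-(✓)  1-001(✓)  1-011(✓)  10-01(✓)  100-0(✓)  100-1(✓)  1000-(✓)  1001-(✓)  11-11(✓)  110-1(✓)  1111-(✓)
size-2^2 implicants → --001  -0-01  -00-0  -000-  -1-11  -10-1  -111-  0--10  0-0-0  0-00-  01--0  01-1-  010--  1-0-1  100--
Unchecked terms (primes): --001, -0-01, -00-0, -000-, -1-11, -10-1, -111-, 0--10, 0-0-0, 0-00-, 01--0, 01-1-, 010--, 1-0-1, 100--
Minterm coverage:
  m0 ⊆ -00-0,-000-,0-0-0,0-00-
  m1 ⊆ --001,-0-01,-000-,0-00-
  m2 ⊆ -00-0,0--10,0-0-0
  m5 ⊆ -0-01 [E]
  m6 ⊆ 0--10 [E]
  m8 ⊆ 0-0-0,0-00-,01--0,010--
  m9 ⊆ --001,-10-1,0-00-,010--
  m10 ⊆ 0--10,0-0-0,01--0,01-1-,010--
  m11 ⊆ -1-11,-10-1,01-1-,010--
  m12 ⊆ 01--0 [E]
  m14 ⊆ -111-,0--10,01--0,01-1-
  m15 ⊆ -1-11,-111-,01-1-
  m16 ⊆ -00-0,-000-,100--
  m17 ⊆ --001,-0-01,-000-,1-0-1,100--
  m18 ⊆ -00-0,100--
  m21 ⊆ -0-01 [E]
  m25 ⊆ --001,-10-1,1-0-1
  m27 ⊆ -1-11,-10-1,1-0-1
  m30 ⊆ -111- [E]
  m31 ⊆ -1-11,-111-
E = {-0-01, -111-, 0--10, 01--0}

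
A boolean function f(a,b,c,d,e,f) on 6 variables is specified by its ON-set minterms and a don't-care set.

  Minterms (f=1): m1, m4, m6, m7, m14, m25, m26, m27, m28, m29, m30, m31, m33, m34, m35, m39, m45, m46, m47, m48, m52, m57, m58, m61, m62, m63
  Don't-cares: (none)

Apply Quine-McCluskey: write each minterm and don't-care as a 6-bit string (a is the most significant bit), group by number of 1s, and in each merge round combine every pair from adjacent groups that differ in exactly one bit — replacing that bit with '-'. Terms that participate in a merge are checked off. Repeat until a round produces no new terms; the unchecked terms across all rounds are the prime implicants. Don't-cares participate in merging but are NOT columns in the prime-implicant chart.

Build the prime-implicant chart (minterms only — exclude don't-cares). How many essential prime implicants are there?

8

Round 0: 000001✓ 000100✓ 000110✓ 000111✓ 001110✓ 011001✓ 011010✓ 011011✓ 011100✓ 011101✓ 011110✓ 011111✓ 100001✓ 100010✓ 100011✓ 100111✓ 101101✓ 101110✓ 101111✓ 110000✓ 110100✓ 111001✓ 111010✓ 111101✓ 111110✓ 111111✓
Round 1: -00001 -00111 -01110✓ -11001✓ -11010✓ -11101✓ -11110✓ -11111✓ 0-1110✓ 00-110 0001-0 00011- 011-01✓ 011-10✓ 011-11✓ 0110-1✓ 01101-✓ 0111-0✓ 0111-1✓ 01110-✓ 01111-✓ 1-1101✓ 1-1110✓ 1-1111✓ 10-111 100-11 1000-1 10001- 1011-1✓ 10111-✓ 110-00 111-01✓ 111-10✓ 1111-1✓ 11111-✓
Round 2: --1110 -11-01 -11-10 -111-1 -1111- 011--1 011-1- 0111-- 1-11-1 1-111-
PIs = {--1110, -00001, -00111, -11-01, -11-10, -111-1, -1111-, 00-110, 0001-0, 00011-, 011--1, 011-1-, 0111--, 1-11-1, 1-111-, 10-111, 100-11, 1000-1, 10001-, 110-00}
Coverage chart:
  m1: -00001 ←essential
  m4: 0001-0 ←essential
  m6: 00-110,0001-0,00011-
  m7: -00111,00011-
  m14: --1110,00-110
  m25: -11-01,011--1
  m26: -11-10,011-1-
  m27: 011--1,011-1-
  m28: 0111-- ←essential
  m29: -11-01,-111-1,011--1,0111--
  m30: --1110,-11-10,-1111-,011-1-,0111--
  m31: -111-1,-1111-,011--1,011-1-,0111--
  m33: -00001,1000-1
  m34: 10001- ←essential
  m35: 100-11,1000-1,10001-
  m39: -00111,10-111,100-11
  m45: 1-11-1 ←essential
  m46: --1110,1-111-
  m47: 1-11-1,1-111-,10-111
  m48: 110-00 ←essential
  m52: 110-00 ←essential
  m57: -11-01 ←essential
  m58: -11-10 ←essential
  m61: -11-01,-111-1,1-11-1
  m62: --1110,-11-10,-1111-,1-111-
  m63: -111-1,-1111-,1-11-1,1-111-
Essential: -00001, -11-01, -11-10, 0001-0, 0111--, 1-11-1, 10001-, 110-00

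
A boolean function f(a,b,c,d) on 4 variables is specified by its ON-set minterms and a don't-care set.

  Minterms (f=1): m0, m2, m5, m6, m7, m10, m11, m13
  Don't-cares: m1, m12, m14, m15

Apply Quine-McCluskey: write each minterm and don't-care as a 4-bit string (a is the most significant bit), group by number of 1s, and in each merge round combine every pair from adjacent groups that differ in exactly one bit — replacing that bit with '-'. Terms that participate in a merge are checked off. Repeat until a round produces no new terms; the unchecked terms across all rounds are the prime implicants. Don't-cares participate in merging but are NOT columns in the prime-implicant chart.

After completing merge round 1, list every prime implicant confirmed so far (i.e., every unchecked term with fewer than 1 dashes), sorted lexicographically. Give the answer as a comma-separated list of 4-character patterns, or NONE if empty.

[col 0] 0000*, 0001*, 0010*, 0101*, 0110*, 0111*, 1010*, 1011*, 1100*, 1101*, 1110*, 1111*
[col 1] -010*, -101*, -110*, -111*, 0-01, 0-10*, 00-0, 000-, 01-1*, 011-*, 1-10*, 1-11*, 101-*, 11-0*, 11-1*, 110-*, 111-*
[col 2] --10, -1-1, -11-, 1-1-, 11--
Prime implicants: --10, -1-1, -11-, 0-01, 00-0, 000-, 1-1-, 11--

NONE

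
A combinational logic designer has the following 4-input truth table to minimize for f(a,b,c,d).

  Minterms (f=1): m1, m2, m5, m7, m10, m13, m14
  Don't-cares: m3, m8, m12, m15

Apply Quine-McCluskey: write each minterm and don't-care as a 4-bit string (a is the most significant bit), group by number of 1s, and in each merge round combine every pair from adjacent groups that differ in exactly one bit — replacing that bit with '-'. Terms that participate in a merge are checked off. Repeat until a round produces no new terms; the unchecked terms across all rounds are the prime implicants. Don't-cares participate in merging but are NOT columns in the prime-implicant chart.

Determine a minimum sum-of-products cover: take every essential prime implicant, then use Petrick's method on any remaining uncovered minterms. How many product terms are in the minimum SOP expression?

3

[col 0] 0001*, 0010*, 0011*, 0101*, 0111*, 1000*, 1010*, 1100*, 1101*, 1110*, 1111*
[col 1] -010, -101*, -111*, 0-01*, 0-11*, 00-1*, 001-, 01-1*, 1-00*, 1-10*, 10-0*, 11-0*, 11-1*, 110-*, 111-*
[col 2] -1-1, 0--1, 1--0, 11--
Prime implicants: -010, -1-1, 0--1, 001-, 1--0, 11--
PI chart (minterm → PIs covering it):
  1 | 0--1  (sole → essential)
  2 | -010,001-
  5 | -1-1,0--1
  7 | -1-1,0--1
  10 | -010,1--0
  13 | -1-1,11--
  14 | 1--0,11--
Essential prime implicants: 0--1
Petrick residual → -010, 11--
Minimum SOP uses 3 PIs: b'cd' + a'd + ab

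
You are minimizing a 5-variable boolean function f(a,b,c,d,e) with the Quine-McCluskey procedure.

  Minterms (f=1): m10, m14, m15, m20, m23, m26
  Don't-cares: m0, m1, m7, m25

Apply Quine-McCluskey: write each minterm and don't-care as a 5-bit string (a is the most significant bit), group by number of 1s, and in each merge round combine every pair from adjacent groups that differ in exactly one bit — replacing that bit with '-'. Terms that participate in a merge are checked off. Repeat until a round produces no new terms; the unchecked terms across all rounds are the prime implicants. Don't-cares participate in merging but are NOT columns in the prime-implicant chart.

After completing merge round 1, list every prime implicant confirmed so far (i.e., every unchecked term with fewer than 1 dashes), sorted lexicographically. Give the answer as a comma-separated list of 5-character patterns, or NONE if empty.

10100, 11001

size-2^0 implicants → 00000(✓)  00001(✓)  00111(✓)  01010(✓)  01110(✓)  01111(✓)  10100  10111(✓)  11001  11010(✓)
size-2^1 implicants → -0111  -1010  0-111  0000-  01-10  0111-
Unchecked terms (primes): -0111, -1010, 0-111, 0000-, 01-10, 0111-, 10100, 11001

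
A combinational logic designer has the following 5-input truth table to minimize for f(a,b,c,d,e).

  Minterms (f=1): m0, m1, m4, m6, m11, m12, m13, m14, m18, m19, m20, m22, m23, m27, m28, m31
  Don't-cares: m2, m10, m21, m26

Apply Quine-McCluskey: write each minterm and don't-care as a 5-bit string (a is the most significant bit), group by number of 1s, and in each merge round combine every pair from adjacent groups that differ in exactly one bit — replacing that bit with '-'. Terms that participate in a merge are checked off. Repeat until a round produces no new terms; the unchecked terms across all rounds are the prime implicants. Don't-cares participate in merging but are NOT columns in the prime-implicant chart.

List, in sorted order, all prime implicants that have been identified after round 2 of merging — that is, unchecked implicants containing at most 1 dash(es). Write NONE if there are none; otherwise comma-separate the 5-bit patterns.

0000-, 0110-

Round 0: 00000✓ 00001✓ 00010✓ 00100✓ 00110✓ 01010✓ 01011✓ 01100✓ 01101✓ 01110✓ 10010✓ 10011✓ 10100✓ 10101✓ 10110✓ 10111✓ 11010✓ 11011✓ 11100✓ 11111✓
Round 1: -0010✓ -0100✓ -0110✓ -1010✓ -1011✓ -1100✓ 0-010✓ 0-100✓ 0-110✓ 00-00✓ 00-10✓ 000-0✓ 0000- 001-0✓ 01-10✓ 0101-✓ 011-0✓ 0110- 1-010✓ 1-011✓ 1-100✓ 1-111✓ 10-10✓ 10-11✓ 1001-✓ 101-0✓ 101-1✓ 1010-✓ 1011-✓ 11-11✓ 1101-✓
Round 2: --010 --100 -0-10 -01-0 -101- 0--10 0-1-0 00--0 1--11 1-01- 10-1- 101--
PIs = {--010, --100, -0-10, -01-0, -101-, 0--10, 0-1-0, 00--0, 0000-, 0110-, 1--11, 1-01-, 10-1-, 101--}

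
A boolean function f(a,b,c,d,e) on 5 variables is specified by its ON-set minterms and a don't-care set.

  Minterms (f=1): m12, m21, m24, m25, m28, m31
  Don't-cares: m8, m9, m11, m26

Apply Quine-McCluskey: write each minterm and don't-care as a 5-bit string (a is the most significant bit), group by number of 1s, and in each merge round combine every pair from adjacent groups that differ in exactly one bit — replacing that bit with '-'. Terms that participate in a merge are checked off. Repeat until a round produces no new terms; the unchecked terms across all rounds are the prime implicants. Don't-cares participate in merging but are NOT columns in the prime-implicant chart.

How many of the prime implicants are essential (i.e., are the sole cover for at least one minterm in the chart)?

[col 0] 01000*, 01001*, 01011*, 01100*, 10101, 11000*, 11001*, 11010*, 11100*, 11111
[col 1] -1000*, -1001*, -1100*, 01-00*, 010-1, 0100-*, 11-00*, 110-0, 1100-*
[col 2] -1-00, -100-
Prime implicants: -1-00, -100-, 010-1, 10101, 110-0, 11111
PI chart (minterm → PIs covering it):
  12 | -1-00  (sole → essential)
  21 | 10101  (sole → essential)
  24 | -1-00,-100-,110-0
  25 | -100-  (sole → essential)
  28 | -1-00  (sole → essential)
  31 | 11111  (sole → essential)
Essential prime implicants: -1-00, -100-, 10101, 11111

4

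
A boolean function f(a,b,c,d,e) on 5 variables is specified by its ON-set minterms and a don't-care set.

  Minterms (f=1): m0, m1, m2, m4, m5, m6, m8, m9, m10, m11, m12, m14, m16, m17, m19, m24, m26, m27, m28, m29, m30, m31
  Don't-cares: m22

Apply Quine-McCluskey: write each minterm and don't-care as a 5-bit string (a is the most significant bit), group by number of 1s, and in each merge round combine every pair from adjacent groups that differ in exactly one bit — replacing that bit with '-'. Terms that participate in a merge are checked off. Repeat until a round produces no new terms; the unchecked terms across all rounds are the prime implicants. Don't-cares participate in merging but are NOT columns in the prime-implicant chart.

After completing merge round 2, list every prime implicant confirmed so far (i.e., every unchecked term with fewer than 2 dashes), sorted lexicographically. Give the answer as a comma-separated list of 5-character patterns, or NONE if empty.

size-2^0 implicants → 00000(✓)  00001(✓)  00010(✓)  00100(✓)  00101(✓)  00110(✓)  01000(✓)  01001(✓)  01010(✓)  01011(✓)  01100(✓)  01110(✓)  10000(✓)  10001(✓)  10011(✓)  10110(✓)  11000(✓)  11010(✓)  11011(✓)  11100(✓)  11101(✓)  11110(✓)  11111(✓)
size-2^1 implicants → -0000(✓)  -0001(✓)  -0110(✓)  -1000(✓)  -1010(✓)  -1011(✓)  -1100(✓)  -1110(✓)  0-000(✓)  0-001(✓)  0-010(✓)  0-100(✓)  0-110(✓)  00-00(✓)  00-01(✓)  00-10(✓)  000-0(✓)  0000-(✓)  001-0(✓)  0010-(✓)  01-00(✓)  01-10(✓)  010-0(✓)  010-1(✓)  0100-(✓)  0101-(✓)  011-0(✓)  1-000(✓)  1-011  1-110(✓)  100-1  1000-(✓)  11-00(✓)  11-10(✓)  11-11(✓)  110-0(✓)  1101-(✓)  111-0(✓)  111-1(✓)  1110-(✓)  1111-(✓)
size-2^2 implicants → --000  --110  -000-  -1-00(✓)  -1-10(✓)  -10-0(✓)  -101-  -11-0(✓)  0--00(✓)  0--10(✓)  0-0-0(✓)  0-00-  0-1-0(✓)  00--0(✓)  00-0-  01--0(✓)  010--  11--0(✓)  11-1-  111--
size-2^3 implicants → -1--0  0---0
Unchecked terms (primes): --000, --110, -000-, -1--0, -101-, 0---0, 0-00-, 00-0-, 010--, 1-011, 100-1, 11-1-, 111--

1-011, 100-1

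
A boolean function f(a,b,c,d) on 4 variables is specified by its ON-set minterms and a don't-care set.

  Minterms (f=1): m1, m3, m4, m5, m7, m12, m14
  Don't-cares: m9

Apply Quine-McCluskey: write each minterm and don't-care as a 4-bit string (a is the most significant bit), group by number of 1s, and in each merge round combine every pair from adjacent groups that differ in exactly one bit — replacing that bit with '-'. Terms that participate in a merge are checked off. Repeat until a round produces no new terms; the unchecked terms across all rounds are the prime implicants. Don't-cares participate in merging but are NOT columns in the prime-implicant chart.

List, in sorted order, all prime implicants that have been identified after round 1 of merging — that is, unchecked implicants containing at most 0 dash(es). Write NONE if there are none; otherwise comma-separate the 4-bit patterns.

size-2^0 implicants → 0001(✓)  0011(✓)  0100(✓)  0101(✓)  0111(✓)  1001(✓)  1100(✓)  1110(✓)
size-2^1 implicants → -001  -100  0-01(✓)  0-11(✓)  00-1(✓)  01-1(✓)  010-  11-0
size-2^2 implicants → 0--1
Unchecked terms (primes): -001, -100, 0--1, 010-, 11-0

NONE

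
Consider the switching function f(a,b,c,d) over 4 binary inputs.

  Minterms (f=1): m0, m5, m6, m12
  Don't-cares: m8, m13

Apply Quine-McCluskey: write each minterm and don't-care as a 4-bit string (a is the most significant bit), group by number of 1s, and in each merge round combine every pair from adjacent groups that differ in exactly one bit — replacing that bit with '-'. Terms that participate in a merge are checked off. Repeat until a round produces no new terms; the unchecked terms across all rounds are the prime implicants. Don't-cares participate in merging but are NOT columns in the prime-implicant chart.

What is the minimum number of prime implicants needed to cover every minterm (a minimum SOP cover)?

4

[col 0] 0000*, 0101*, 0110, 1000*, 1100*, 1101*
[col 1] -000, -101, 1-00, 110-
Prime implicants: -000, -101, 0110, 1-00, 110-
PI chart (minterm → PIs covering it):
  0 | -000  (sole → essential)
  5 | -101  (sole → essential)
  6 | 0110  (sole → essential)
  12 | 1-00,110-
Essential prime implicants: -000, -101, 0110
Petrick residual → 1-00
Minimum SOP uses 4 PIs: b'c'd' + bc'd + a'bcd' + ac'd'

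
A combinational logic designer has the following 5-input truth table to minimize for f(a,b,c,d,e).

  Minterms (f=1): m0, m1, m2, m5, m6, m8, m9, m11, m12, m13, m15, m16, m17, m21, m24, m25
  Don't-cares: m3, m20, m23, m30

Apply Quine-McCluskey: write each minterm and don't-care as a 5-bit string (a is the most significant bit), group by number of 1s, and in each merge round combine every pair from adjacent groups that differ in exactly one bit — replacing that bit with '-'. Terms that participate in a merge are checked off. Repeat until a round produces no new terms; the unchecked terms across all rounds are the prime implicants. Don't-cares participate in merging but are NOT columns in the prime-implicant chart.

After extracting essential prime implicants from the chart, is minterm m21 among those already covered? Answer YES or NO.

NO

[col 0] 00000*, 00001*, 00010*, 00011*, 00101*, 00110*, 01000*, 01001*, 01011*, 01100*, 01101*, 01111*, 10000*, 10001*, 10100*, 10101*, 10111*, 11000*, 11001*, 11110
[col 1] -0000*, -0001*, -0101*, -1000*, -1001*, 0-000*, 0-001*, 0-011*, 0-101*, 00-01*, 00-10, 000-0*, 000-1*, 0000-*, 0001-*, 01-00*, 01-01*, 01-11*, 010-1*, 0100-*, 011-1*, 0110-*, 1-000*, 1-001*, 10-00*, 10-01*, 1000-*, 101-1, 1010-*, 1100-*
[col 2] --000*, --001*, -0-01, -000-*, -100-*, 0--01, 0-0-1, 0-00-*, 000--, 01--1, 01-0-, 1-00-*, 10-0-
[col 3] --00-
Prime implicants: --00-, -0-01, 0--01, 0-0-1, 00-10, 000--, 01--1, 01-0-, 10-0-, 101-1, 11110
PI chart (minterm → PIs covering it):
  0 | --00-,000--
  1 | --00-,-0-01,0--01,0-0-1,000--
  2 | 00-10,000--
  5 | -0-01,0--01
  6 | 00-10  (sole → essential)
  8 | --00-,01-0-
  9 | --00-,0--01,0-0-1,01--1,01-0-
  11 | 0-0-1,01--1
  12 | 01-0-  (sole → essential)
  13 | 0--01,01--1,01-0-
  15 | 01--1  (sole → essential)
  16 | --00-,10-0-
  17 | --00-,-0-01,10-0-
  21 | -0-01,10-0-,101-1
  24 | --00-  (sole → essential)
  25 | --00-  (sole → essential)
Essential prime implicants: --00-, 00-10, 01--1, 01-0-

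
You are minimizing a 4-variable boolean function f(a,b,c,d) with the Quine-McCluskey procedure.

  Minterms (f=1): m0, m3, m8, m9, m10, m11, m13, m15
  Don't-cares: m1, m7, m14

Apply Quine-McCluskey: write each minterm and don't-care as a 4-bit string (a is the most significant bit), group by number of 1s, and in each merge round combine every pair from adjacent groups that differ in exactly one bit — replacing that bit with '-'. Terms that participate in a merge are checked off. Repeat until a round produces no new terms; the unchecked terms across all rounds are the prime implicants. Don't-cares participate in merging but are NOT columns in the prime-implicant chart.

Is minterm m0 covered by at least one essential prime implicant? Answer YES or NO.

YES

size-2^0 implicants → 0000(✓)  0001(✓)  0011(✓)  0111(✓)  1000(✓)  1001(✓)  1010(✓)  1011(✓)  1101(✓)  1110(✓)  1111(✓)
size-2^1 implicants → -000(✓)  -001(✓)  -011(✓)  -111(✓)  0-11(✓)  00-1(✓)  000-(✓)  1-01(✓)  1-10(✓)  1-11(✓)  10-0(✓)  10-1(✓)  100-(✓)  101-(✓)  11-1(✓)  111-(✓)
size-2^2 implicants → --11  -0-1  -00-  1--1  1-1-  10--
Unchecked terms (primes): --11, -0-1, -00-, 1--1, 1-1-, 10--
Minterm coverage:
  m0 ⊆ -00- [E]
  m3 ⊆ --11,-0-1
  m8 ⊆ -00-,10--
  m9 ⊆ -0-1,-00-,1--1,10--
  m10 ⊆ 1-1-,10--
  m11 ⊆ --11,-0-1,1--1,1-1-,10--
  m13 ⊆ 1--1 [E]
  m15 ⊆ --11,1--1,1-1-
E = {-00-, 1--1}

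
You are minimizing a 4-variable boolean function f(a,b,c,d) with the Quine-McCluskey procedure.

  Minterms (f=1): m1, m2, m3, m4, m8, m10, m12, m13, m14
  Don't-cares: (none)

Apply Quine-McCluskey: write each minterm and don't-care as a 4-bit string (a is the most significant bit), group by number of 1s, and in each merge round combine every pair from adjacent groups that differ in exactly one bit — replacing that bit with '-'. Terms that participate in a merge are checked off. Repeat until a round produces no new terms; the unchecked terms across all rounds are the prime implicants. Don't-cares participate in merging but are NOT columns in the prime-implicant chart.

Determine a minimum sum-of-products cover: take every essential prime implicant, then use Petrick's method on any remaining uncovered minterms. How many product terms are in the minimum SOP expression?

[col 0] 0001*, 0010*, 0011*, 0100*, 1000*, 1010*, 1100*, 1101*, 1110*
[col 1] -010, -100, 00-1, 001-, 1-00*, 1-10*, 10-0*, 11-0*, 110-
[col 2] 1--0
Prime implicants: -010, -100, 00-1, 001-, 1--0, 110-
PI chart (minterm → PIs covering it):
  1 | 00-1  (sole → essential)
  2 | -010,001-
  3 | 00-1,001-
  4 | -100  (sole → essential)
  8 | 1--0  (sole → essential)
  10 | -010,1--0
  12 | -100,1--0,110-
  13 | 110-  (sole → essential)
  14 | 1--0  (sole → essential)
Essential prime implicants: -100, 00-1, 1--0, 110-
Petrick residual → -010
Minimum SOP uses 5 PIs: b'cd' + bc'd' + a'b'd + ad' + abc'

5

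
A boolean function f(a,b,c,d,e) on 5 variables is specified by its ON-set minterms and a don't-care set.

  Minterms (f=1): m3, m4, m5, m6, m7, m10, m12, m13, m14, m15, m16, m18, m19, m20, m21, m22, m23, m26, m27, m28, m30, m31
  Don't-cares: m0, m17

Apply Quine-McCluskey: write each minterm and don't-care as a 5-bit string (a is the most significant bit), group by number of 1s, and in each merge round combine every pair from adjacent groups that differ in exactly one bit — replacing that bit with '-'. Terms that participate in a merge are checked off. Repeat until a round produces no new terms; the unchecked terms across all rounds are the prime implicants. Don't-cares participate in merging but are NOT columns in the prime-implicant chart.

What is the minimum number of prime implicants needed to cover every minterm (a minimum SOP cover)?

6

Round 0: 00000✓ 00011✓ 00100✓ 00101✓ 00110✓ 00111✓ 01010✓ 01100✓ 01101✓ 01110✓ 01111✓ 10000✓ 10001✓ 10010✓ 10011✓ 10100✓ 10101✓ 10110✓ 10111✓ 11010✓ 11011✓ 11100✓ 11110✓ 11111✓
Round 1: -0000✓ -0011✓ -0100✓ -0101✓ -0110✓ -0111✓ -1010✓ -1100✓ -1110✓ -1111✓ 0-100✓ 0-101✓ 0-110✓ 0-111✓ 00-00✓ 00-11✓ 001-0✓ 001-1✓ 0010-✓ 0011-✓ 01-10✓ 011-0✓ 011-1✓ 0110-✓ 0111-✓ 1-010✓ 1-011✓ 1-100✓ 1-110✓ 1-111✓ 10-00✓ 10-01✓ 10-10✓ 10-11✓ 100-0✓ 100-1✓ 1000-✓ 1001-✓ 101-0✓ 101-1✓ 1010-✓ 1011-✓ 11-10✓ 11-11✓ 1101-✓ 111-0✓ 1111-✓
Round 2: --100✓ --110✓ --111✓ -0-00 -0-11 -01-0✓ -01-1✓ -010-✓ -011-✓ -1-10 -11-0✓ -111-✓ 0-1-0✓ 0-1-1✓ 0-10-✓ 0-11-✓ 001--✓ 011--✓ 1--10✓ 1--11✓ 1-01-✓ 1-1-0✓ 1-11-✓ 10--0✓ 10--1✓ 10-0-✓ 10-1-✓ 100--✓ 101--✓ 11-1-✓
Round 3: --1-0 --11- -01-- 0-1-- 1--1- 10---
PIs = {--1-0, --11-, -0-00, -0-11, -01--, -1-10, 0-1--, 1--1-, 10---}
Coverage chart:
  m3: -0-11 ←essential
  m4: --1-0,-0-00,-01--,0-1--
  m5: -01--,0-1--
  m6: --1-0,--11-,-01--,0-1--
  m7: --11-,-0-11,-01--,0-1--
  m10: -1-10 ←essential
  m12: --1-0,0-1--
  m13: 0-1-- ←essential
  m14: --1-0,--11-,-1-10,0-1--
  m15: --11-,0-1--
  m16: -0-00,10---
  m18: 1--1-,10---
  m19: -0-11,1--1-,10---
  m20: --1-0,-0-00,-01--,10---
  m21: -01--,10---
  m22: --1-0,--11-,-01--,1--1-,10---
  m23: --11-,-0-11,-01--,1--1-,10---
  m26: -1-10,1--1-
  m27: 1--1- ←essential
  m28: --1-0 ←essential
  m30: --1-0,--11-,-1-10,1--1-
  m31: --11-,1--1-
Essential: --1-0, -0-11, -1-10, 0-1--, 1--1-
Petrick residual → 10---
Min cover (6 terms): ce' + b'de + bde' + a'c + ad + ab'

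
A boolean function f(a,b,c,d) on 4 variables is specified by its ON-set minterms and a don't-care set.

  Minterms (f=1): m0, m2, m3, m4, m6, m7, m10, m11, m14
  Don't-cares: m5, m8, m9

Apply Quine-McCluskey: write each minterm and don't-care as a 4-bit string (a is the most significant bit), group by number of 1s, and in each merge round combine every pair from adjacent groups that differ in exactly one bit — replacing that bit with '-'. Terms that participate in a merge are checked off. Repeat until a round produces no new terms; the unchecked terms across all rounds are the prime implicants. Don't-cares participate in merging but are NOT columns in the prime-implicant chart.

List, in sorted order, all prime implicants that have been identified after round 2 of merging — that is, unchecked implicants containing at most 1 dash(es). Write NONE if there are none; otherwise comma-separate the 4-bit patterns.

size-2^0 implicants → 0000(✓)  0010(✓)  0011(✓)  0100(✓)  0101(✓)  0110(✓)  0111(✓)  1000(✓)  1001(✓)  1010(✓)  1011(✓)  1110(✓)
size-2^1 implicants → -000(✓)  -010(✓)  -011(✓)  -110(✓)  0-00(✓)  0-10(✓)  0-11(✓)  00-0(✓)  001-(✓)  01-0(✓)  01-1(✓)  010-(✓)  011-(✓)  1-10(✓)  10-0(✓)  10-1(✓)  100-(✓)  101-(✓)
size-2^2 implicants → --10  -0-0  -01-  0--0  0-1-  01--  10--
Unchecked terms (primes): --10, -0-0, -01-, 0--0, 0-1-, 01--, 10--

NONE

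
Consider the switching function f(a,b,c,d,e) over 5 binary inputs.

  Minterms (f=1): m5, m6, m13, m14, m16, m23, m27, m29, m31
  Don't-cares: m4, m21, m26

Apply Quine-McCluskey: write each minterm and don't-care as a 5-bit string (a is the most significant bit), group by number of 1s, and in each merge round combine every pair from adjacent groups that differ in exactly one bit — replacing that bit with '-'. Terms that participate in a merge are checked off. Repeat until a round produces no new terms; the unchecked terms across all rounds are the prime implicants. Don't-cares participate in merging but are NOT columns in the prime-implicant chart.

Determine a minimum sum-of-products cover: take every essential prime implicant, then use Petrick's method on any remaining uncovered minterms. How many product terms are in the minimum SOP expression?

Round 0: 00100✓ 00101✓ 00110✓ 01101✓ 01110✓ 10000 10101✓ 10111✓ 11010✓ 11011✓ 11101✓ 11111✓
Round 1: -0101✓ -1101✓ 0-101✓ 0-110 001-0 0010- 1-101✓ 1-111✓ 101-1✓ 11-11 1101- 111-1✓
Round 2: --101 1-1-1
PIs = {--101, 0-110, 001-0, 0010-, 1-1-1, 10000, 11-11, 1101-}
Coverage chart:
  m5: --101,0010-
  m6: 0-110,001-0
  m13: --101 ←essential
  m14: 0-110 ←essential
  m16: 10000 ←essential
  m23: 1-1-1 ←essential
  m27: 11-11,1101-
  m29: --101,1-1-1
  m31: 1-1-1,11-11
Essential: --101, 0-110, 1-1-1, 10000
Petrick residual → 11-11
Min cover (5 terms): cd'e + a'cde' + ace + ab'c'd'e' + abde

5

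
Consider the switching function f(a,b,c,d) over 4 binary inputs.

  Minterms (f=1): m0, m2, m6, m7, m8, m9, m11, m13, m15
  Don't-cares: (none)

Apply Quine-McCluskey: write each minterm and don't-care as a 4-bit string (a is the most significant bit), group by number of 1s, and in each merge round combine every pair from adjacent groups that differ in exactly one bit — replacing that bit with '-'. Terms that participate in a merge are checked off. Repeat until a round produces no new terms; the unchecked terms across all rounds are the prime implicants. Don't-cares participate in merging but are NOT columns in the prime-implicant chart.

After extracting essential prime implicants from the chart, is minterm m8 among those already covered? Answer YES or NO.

NO

size-2^0 implicants → 0000(✓)  0010(✓)  0110(✓)  0111(✓)  1000(✓)  1001(✓)  1011(✓)  1101(✓)  1111(✓)
size-2^1 implicants → -000  -111  0-10  00-0  011-  1-01(✓)  1-11(✓)  10-1(✓)  100-  11-1(✓)
size-2^2 implicants → 1--1
Unchecked terms (primes): -000, -111, 0-10, 00-0, 011-, 1--1, 100-
Minterm coverage:
  m0 ⊆ -000,00-0
  m2 ⊆ 0-10,00-0
  m6 ⊆ 0-10,011-
  m7 ⊆ -111,011-
  m8 ⊆ -000,100-
  m9 ⊆ 1--1,100-
  m11 ⊆ 1--1 [E]
  m13 ⊆ 1--1 [E]
  m15 ⊆ -111,1--1
E = {1--1}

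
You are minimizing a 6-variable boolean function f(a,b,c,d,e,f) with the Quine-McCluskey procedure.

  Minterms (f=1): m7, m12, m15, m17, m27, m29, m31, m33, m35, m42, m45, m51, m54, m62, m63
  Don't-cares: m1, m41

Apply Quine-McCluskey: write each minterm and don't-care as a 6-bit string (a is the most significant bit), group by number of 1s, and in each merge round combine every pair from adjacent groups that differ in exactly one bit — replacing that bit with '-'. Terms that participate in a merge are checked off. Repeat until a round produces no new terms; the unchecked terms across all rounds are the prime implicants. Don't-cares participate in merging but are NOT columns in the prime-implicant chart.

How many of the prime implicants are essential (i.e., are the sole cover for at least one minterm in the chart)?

9

[col 0] 000001*, 000111*, 001100, 001111*, 010001*, 011011*, 011101*, 011111*, 100001*, 100011*, 101001*, 101010, 101101*, 110011*, 110110*, 111110*, 111111*
[col 1] -00001, -11111, 0-0001, 0-1111, 00-111, 011-11, 0111-1, 1-0011, 10-001, 1000-1, 101-01, 11-110, 11111-
Prime implicants: -00001, -11111, 0-0001, 0-1111, 00-111, 001100, 011-11, 0111-1, 1-0011, 10-001, 1000-1, 101-01, 101010, 11-110, 11111-
PI chart (minterm → PIs covering it):
  7 | 00-111  (sole → essential)
  12 | 001100  (sole → essential)
  15 | 0-1111,00-111
  17 | 0-0001  (sole → essential)
  27 | 011-11  (sole → essential)
  29 | 0111-1  (sole → essential)
  31 | -11111,0-1111,011-11,0111-1
  33 | -00001,10-001,1000-1
  35 | 1-0011,1000-1
  42 | 101010  (sole → essential)
  45 | 101-01  (sole → essential)
  51 | 1-0011  (sole → essential)
  54 | 11-110  (sole → essential)
  62 | 11-110,11111-
  63 | -11111,11111-
Essential prime implicants: 0-0001, 00-111, 001100, 011-11, 0111-1, 1-0011, 101-01, 101010, 11-110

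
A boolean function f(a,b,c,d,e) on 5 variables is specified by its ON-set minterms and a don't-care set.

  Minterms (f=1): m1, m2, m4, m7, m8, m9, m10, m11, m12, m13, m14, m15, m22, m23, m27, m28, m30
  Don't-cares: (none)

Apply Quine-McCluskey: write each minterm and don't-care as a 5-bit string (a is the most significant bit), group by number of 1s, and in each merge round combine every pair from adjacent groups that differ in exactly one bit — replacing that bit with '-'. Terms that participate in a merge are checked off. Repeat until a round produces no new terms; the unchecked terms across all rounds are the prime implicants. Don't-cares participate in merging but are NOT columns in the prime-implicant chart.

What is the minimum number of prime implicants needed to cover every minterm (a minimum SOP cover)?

8

[col 0] 00001*, 00010*, 00100*, 00111*, 01000*, 01001*, 01010*, 01011*, 01100*, 01101*, 01110*, 01111*, 10110*, 10111*, 11011*, 11100*, 11110*
[col 1] -0111, -1011, -1100*, -1110*, 0-001, 0-010, 0-100, 0-111, 01-00*, 01-01*, 01-10*, 01-11*, 010-0*, 010-1*, 0100-*, 0101-*, 011-0*, 011-1*, 0110-*, 0111-*, 1-110, 1011-, 111-0*
[col 2] -11-0, 01--0*, 01--1*, 01-0-*, 01-1-*, 010--*, 011--*
[col 3] 01---
Prime implicants: -0111, -1011, -11-0, 0-001, 0-010, 0-100, 0-111, 01---, 1-110, 1011-
PI chart (minterm → PIs covering it):
  1 | 0-001  (sole → essential)
  2 | 0-010  (sole → essential)
  4 | 0-100  (sole → essential)
  7 | -0111,0-111
  8 | 01---  (sole → essential)
  9 | 0-001,01---
  10 | 0-010,01---
  11 | -1011,01---
  12 | -11-0,0-100,01---
  13 | 01---  (sole → essential)
  14 | -11-0,01---
  15 | 0-111,01---
  22 | 1-110,1011-
  23 | -0111,1011-
  27 | -1011  (sole → essential)
  28 | -11-0  (sole → essential)
  30 | -11-0,1-110
Essential prime implicants: -1011, -11-0, 0-001, 0-010, 0-100, 01---
Petrick residual → -0111, 1-110
Minimum SOP uses 8 PIs: b'cde + bc'de + bce' + a'c'd'e + a'c'de' + a'cd'e' + a'b + acde'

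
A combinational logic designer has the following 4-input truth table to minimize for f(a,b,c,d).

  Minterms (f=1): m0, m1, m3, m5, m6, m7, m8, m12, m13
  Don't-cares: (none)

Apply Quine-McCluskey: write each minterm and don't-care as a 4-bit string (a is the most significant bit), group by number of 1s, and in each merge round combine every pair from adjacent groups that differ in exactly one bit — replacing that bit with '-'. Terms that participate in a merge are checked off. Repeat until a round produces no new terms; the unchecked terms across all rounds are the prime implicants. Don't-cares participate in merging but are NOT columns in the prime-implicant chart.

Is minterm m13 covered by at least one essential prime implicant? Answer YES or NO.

NO

[col 0] 0000*, 0001*, 0011*, 0101*, 0110*, 0111*, 1000*, 1100*, 1101*
[col 1] -000, -101, 0-01*, 0-11*, 00-1*, 000-, 01-1*, 011-, 1-00, 110-
[col 2] 0--1
Prime implicants: -000, -101, 0--1, 000-, 011-, 1-00, 110-
PI chart (minterm → PIs covering it):
  0 | -000,000-
  1 | 0--1,000-
  3 | 0--1  (sole → essential)
  5 | -101,0--1
  6 | 011-  (sole → essential)
  7 | 0--1,011-
  8 | -000,1-00
  12 | 1-00,110-
  13 | -101,110-
Essential prime implicants: 0--1, 011-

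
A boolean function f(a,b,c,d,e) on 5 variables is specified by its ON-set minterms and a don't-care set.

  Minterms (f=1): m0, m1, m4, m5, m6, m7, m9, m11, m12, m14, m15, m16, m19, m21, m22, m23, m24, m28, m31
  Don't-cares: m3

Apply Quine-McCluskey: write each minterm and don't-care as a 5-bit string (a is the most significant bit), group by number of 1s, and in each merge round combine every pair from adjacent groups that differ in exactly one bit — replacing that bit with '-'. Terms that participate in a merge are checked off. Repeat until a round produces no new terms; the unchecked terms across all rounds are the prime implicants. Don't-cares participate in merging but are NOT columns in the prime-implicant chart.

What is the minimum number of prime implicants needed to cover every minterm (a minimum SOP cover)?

8

[col 0] 00000*, 00001*, 00011*, 00100*, 00101*, 00110*, 00111*, 01001*, 01011*, 01100*, 01110*, 01111*, 10000*, 10011*, 10101*, 10110*, 10111*, 11000*, 11100*, 11111*
[col 1] -0000, -0011*, -0101*, -0110*, -0111*, -1100, -1111*, 0-001*, 0-011*, 0-100*, 0-110*, 0-111*, 00-00*, 00-01*, 00-11*, 000-1*, 0000-*, 001-0*, 001-1*, 0010-*, 0011-*, 01-11*, 010-1*, 011-0*, 0111-*, 1-000, 1-111*, 10-11*, 101-1*, 1011-*, 11-00
[col 2] --111, -0-11, -01-1, -011-, 0--11, 0-0-1, 0-1-0, 0-11-, 00--1, 00-0-, 001--
Prime implicants: --111, -0-11, -0000, -01-1, -011-, -1100, 0--11, 0-0-1, 0-1-0, 0-11-, 00--1, 00-0-, 001--, 1-000, 11-00
PI chart (minterm → PIs covering it):
  0 | -0000,00-0-
  1 | 0-0-1,00--1,00-0-
  4 | 0-1-0,00-0-,001--
  5 | -01-1,00--1,00-0-,001--
  6 | -011-,0-1-0,0-11-,001--
  7 | --111,-0-11,-01-1,-011-,0--11,0-11-,00--1,001--
  9 | 0-0-1  (sole → essential)
  11 | 0--11,0-0-1
  12 | -1100,0-1-0
  14 | 0-1-0,0-11-
  15 | --111,0--11,0-11-
  16 | -0000,1-000
  19 | -0-11  (sole → essential)
  21 | -01-1  (sole → essential)
  22 | -011-  (sole → essential)
  23 | --111,-0-11,-01-1,-011-
  24 | 1-000,11-00
  28 | -1100,11-00
  31 | --111  (sole → essential)
Essential prime implicants: --111, -0-11, -01-1, -011-, 0-0-1
Petrick residual → -0000, 0-1-0, 11-00
Minimum SOP uses 8 PIs: cde + b'de + b'c'd'e' + b'ce + b'cd + a'c'e + a'ce' + abd'e'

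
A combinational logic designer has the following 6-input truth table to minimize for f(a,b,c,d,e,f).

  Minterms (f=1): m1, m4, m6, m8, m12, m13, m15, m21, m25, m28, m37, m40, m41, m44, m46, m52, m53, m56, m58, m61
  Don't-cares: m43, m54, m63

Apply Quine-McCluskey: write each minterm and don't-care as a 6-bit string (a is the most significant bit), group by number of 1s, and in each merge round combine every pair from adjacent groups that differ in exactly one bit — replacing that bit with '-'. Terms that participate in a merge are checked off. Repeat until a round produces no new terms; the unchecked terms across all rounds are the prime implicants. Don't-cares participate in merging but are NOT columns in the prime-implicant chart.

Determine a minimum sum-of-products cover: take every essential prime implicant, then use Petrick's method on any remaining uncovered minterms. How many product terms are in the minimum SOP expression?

13

size-2^0 implicants → 000001  000100(✓)  000110(✓)  001000(✓)  001100(✓)  001101(✓)  001111(✓)  010101(✓)  011001  011100(✓)  100101(✓)  101000(✓)  101001(✓)  101011(✓)  101100(✓)  101110(✓)  110100(✓)  110101(✓)  110110(✓)  111000(✓)  111010(✓)  111101(✓)  111111(✓)
size-2^1 implicants → -01000(✓)  -01100(✓)  -10101  0-1100  00-100  0001-0  001-00(✓)  0011-1  00110-  1-0101  1-1000  101-00(✓)  1010-1  10100-  1011-0  11-101  1101-0  11010-  1110-0  1111-1
size-2^2 implicants → -01-00
Unchecked terms (primes): -01-00, -10101, 0-1100, 00-100, 000001, 0001-0, 0011-1, 00110-, 011001, 1-0101, 1-1000, 1010-1, 10100-, 1011-0, 11-101, 1101-0, 11010-, 1110-0, 1111-1
Minterm coverage:
  m1 ⊆ 000001 [E]
  m4 ⊆ 00-100,0001-0
  m6 ⊆ 0001-0 [E]
  m8 ⊆ -01-00 [E]
  m12 ⊆ -01-00,0-1100,00-100,00110-
  m13 ⊆ 0011-1,00110-
  m15 ⊆ 0011-1 [E]
  m21 ⊆ -10101 [E]
  m25 ⊆ 011001 [E]
  m28 ⊆ 0-1100 [E]
  m37 ⊆ 1-0101 [E]
  m40 ⊆ -01-00,1-1000,10100-
  m41 ⊆ 1010-1,10100-
  m44 ⊆ -01-00,1011-0
  m46 ⊆ 1011-0 [E]
  m52 ⊆ 1101-0,11010-
  m53 ⊆ -10101,1-0101,11-101,11010-
  m56 ⊆ 1-1000,1110-0
  m58 ⊆ 1110-0 [E]
  m61 ⊆ 11-101,1111-1
E = {-01-00, -10101, 0-1100, 000001, 0001-0, 0011-1, 011001, 1-0101, 1011-0, 1110-0}
Petrick residual → 1010-1, 11-101, 1101-0
Cover = b'ce'f' + bc'de'f + a'cde'f' + a'b'c'd'e'f + a'b'c'df' + a'b'cdf + a'bcd'e'f + ac'de'f + ab'cd'f + ab'cdf' + abde'f + abc'df' + abcd'f'  |cover|=13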